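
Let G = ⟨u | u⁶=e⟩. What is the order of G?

G is generated by a single element, so G is cyclic. The relator gives u⁶ = e and no smaller power is forced to be e, so the 6 powers {e, u, u², u³, u⁴, u⁵} are distinct. Hence |G| = 6.

Answer: 6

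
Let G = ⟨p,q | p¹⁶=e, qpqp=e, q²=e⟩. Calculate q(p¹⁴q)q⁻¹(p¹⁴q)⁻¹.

[q, (p¹⁴q)] = q·(p¹⁴q)·q⁻¹·(p¹⁴q)⁻¹.
  q · (p¹⁴q) = p²
  (p²) · q = p²q
  (p²q) · (p¹⁴q) = p⁴

Answer: p⁴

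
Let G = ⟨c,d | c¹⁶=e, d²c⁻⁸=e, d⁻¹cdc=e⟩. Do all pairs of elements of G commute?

c·d = cd but d·c = c⁷d⁻¹, so c·d ≠ d·c and G is not abelian.

Answer: No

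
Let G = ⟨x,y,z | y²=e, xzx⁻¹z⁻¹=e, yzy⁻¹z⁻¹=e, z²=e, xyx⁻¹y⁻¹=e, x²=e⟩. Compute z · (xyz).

Compute z · (xyz) by multiplying left to right and reducing via the relations at each step:
  z · x = xz
  (xz) · y = xyz
  (xyz) · z = xy

Answer: xy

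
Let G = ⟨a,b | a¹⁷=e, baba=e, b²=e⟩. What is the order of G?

Enumerate words in the generators, reducing via the relations: the distinct elements are
  {a, b, e, ab, a², a³, a⁴, a⁵, a⁶, a⁷, a⁸, a⁹, a²b, a³b, a¹², a¹³, a¹¹, a¹⁰, a¹⁴, a¹⁵, a¹⁶, a⁴b, a⁵b, a⁶b, a⁷b, a⁸b, a⁹b, a¹²b, a¹³b, a¹¹b, a¹⁰b, a¹⁴b, a¹⁵b, a¹⁶b}.
No further products give new elements, so |G| = 34.

Answer: 34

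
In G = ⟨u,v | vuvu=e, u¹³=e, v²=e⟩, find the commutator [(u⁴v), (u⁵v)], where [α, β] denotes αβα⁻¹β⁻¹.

[(u⁴v), (u⁵v)] = (u⁴v)·(u⁵v)·(u⁴v)⁻¹·(u⁵v)⁻¹.
  (u⁴v) · (u⁵v) = u¹²
  (u¹²) · (u⁴v) = u³v
  (u³v) · (u⁵v) = u¹¹

Answer: u¹¹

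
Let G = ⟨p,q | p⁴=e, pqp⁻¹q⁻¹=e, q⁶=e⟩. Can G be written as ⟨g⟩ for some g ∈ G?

|G| = 24, but the maximum element order in G is 12 < 24. No single element generates all of G, so G is not cyclic.

Answer: No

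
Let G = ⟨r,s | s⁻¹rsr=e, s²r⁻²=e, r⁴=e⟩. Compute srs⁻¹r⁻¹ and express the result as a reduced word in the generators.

[s, r] = s·r·s⁻¹·r⁻¹.
  s · r = rs⁻¹
  (rs⁻¹) · (s⁻¹) = r³
  (r³) · (r³) = r²

Answer: r²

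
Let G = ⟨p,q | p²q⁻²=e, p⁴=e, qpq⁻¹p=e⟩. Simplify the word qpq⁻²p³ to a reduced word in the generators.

Multiply left to right, reducing at each step:
  q · p = pq⁻¹
  (pq⁻¹) · q⁻² = pq
  (pq) · p³ = q⁻¹

Answer: q⁻¹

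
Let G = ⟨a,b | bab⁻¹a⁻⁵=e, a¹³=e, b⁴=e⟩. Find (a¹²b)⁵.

Compute successive powers of (a¹²b), reducing at each step:
  (a¹²b)²: (a¹²b) · a¹² = a⁷b;   (a⁷b) · b = a⁷b²
  (a¹²b)³: (a⁷b²) · a¹² = a⁸b²;   (a⁸b²) · b = a⁸b³
  (a¹²b)⁴: (a⁸b³) · a¹² = b³;   (b³) · b = e
  (a¹²b)⁵: e · a¹² = a¹²;   (a¹²) · b = a¹²b

Answer: a¹²b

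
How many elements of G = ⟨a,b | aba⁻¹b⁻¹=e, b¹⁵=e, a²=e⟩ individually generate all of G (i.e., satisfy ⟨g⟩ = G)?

G is cyclic of order 30. An element generates G iff its order is 30, and a cyclic group of order 30 has exactly φ(30) = 8 such elements.

Answer: 8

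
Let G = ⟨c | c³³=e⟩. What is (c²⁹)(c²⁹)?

Compute (c²⁹) · (c²⁹) by multiplying left to right and reducing via the relations at each step:
  (c²⁹) · c²⁹ = c²⁵

Answer: c²⁵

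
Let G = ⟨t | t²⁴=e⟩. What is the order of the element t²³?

Compute successive powers until reaching e:
  (t²³)¹ = t²³, (t²³)² = t²², (t²³)³ = t²¹, (t²³)⁴ = t²⁰, (t²³)⁵ = t¹⁹, (t²³)⁶ = t¹⁸, (t²³)⁷ = t¹⁷, (t²³)⁸ = t¹⁶, (t²³)⁹ = t¹⁵, (t²³)¹⁰ = t¹⁴, (t²³)¹¹ = t¹³, (t²³)¹² = t¹², (t²³)¹³ = t¹¹, (t²³)¹⁴ = t¹⁰, (t²³)¹⁵ = t⁹, (t²³)¹⁶ = t⁸, (t²³)¹⁷ = t⁷, (t²³)¹⁸ = t⁶, (t²³)¹⁹ = t⁵, (t²³)²⁰ = t⁴, (t²³)²¹ = t³, (t²³)²² = t², (t²³)²³ = t, (t²³)²⁴ = e.
The smallest positive k with (t²³)ᵏ = e is 24.

Answer: 24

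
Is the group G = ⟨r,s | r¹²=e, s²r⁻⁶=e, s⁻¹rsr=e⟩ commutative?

r·s = rs but s·r = r⁵s⁻¹, so r·s ≠ s·r and G is not abelian.

Answer: No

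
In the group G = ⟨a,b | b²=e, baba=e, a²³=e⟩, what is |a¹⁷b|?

Compute successive powers until reaching e:
  (a¹⁷b)¹ = a¹⁷b, (a¹⁷b)² = e.
The smallest positive k with (a¹⁷b)ᵏ = e is 2.

Answer: 2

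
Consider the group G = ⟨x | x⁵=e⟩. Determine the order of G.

G is generated by a single element, so G is cyclic. The relator gives x⁵ = e and no smaller power is forced to be e, so the 5 powers {e, x, x², x³, x⁴} are distinct. Hence |G| = 5.

Answer: 5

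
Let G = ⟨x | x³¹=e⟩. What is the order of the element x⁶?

Compute successive powers until reaching e:
  (x⁶)¹ = x⁶, (x⁶)² = x¹², (x⁶)³ = x¹⁸, (x⁶)⁴ = x²⁴, (x⁶)⁵ = x³⁰, (x⁶)⁶ = x⁵, (x⁶)⁷ = x¹¹, (x⁶)⁸ = x¹⁷, (x⁶)⁹ = x²³, (x⁶)¹⁰ = x²⁹, (x⁶)¹¹ = x⁴, (x⁶)¹² = x¹⁰, (x⁶)¹³ = x¹⁶, (x⁶)¹⁴ = x²², (x⁶)¹⁵ = x²⁸, (x⁶)¹⁶ = x³, (x⁶)¹⁷ = x⁹, (x⁶)¹⁸ = x¹⁵, (x⁶)¹⁹ = x²¹, (x⁶)²⁰ = x²⁷, (x⁶)²¹ = x², (x⁶)²² = x⁸, (x⁶)²³ = x¹⁴, (x⁶)²⁴ = x²⁰, (x⁶)²⁵ = x²⁶, (x⁶)²⁶ = x, (x⁶)²⁷ = x⁷, (x⁶)²⁸ = x¹³, (x⁶)²⁹ = x¹⁹, (x⁶)³⁰ = x²⁵, (x⁶)³¹ = e.
The smallest positive k with (x⁶)ᵏ = e is 31.

Answer: 31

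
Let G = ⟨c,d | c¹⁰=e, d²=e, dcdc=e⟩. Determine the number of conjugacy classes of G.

The conjugacy classes (representative and size) are:
  [e] (size 1), [c] (size 2), [c²] (size 2), [c³] (size 2), [c⁴] (size 2), [c⁵] (size 1), [c²d] (size 5), [c³d] (size 5).
Class equation: 1 + 2 + 2 + 2 + 2 + 1 + 5 + 5 = 20 = |G|. So G has 8 conjugacy classes.

Answer: 8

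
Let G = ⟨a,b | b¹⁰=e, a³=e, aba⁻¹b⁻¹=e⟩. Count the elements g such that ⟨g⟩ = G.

G is cyclic of order 30. An element generates G iff its order is 30, and a cyclic group of order 30 has exactly φ(30) = 8 such elements.

Answer: 8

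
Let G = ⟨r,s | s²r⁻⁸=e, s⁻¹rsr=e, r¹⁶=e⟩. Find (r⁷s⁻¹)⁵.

Compute successive powers of (r⁷s⁻¹), reducing at each step:
  (r⁷s⁻¹)²: (r⁷s⁻¹) · r⁷ = s⁻¹;   (s⁻¹) · s⁻¹ = r⁸
  (r⁷s⁻¹)³: (r⁸) · r⁷ = r¹⁵;   (r¹⁵) · s⁻¹ = r⁷s
  (r⁷s⁻¹)⁴: (r⁷s) · r⁷ = s;   s · s⁻¹ = e
  (r⁷s⁻¹)⁵: e · r⁷ = r⁷;   (r⁷) · s⁻¹ = r⁷s⁻¹

Answer: r⁷s⁻¹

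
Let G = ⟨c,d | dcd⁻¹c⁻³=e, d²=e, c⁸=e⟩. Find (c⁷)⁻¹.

The order of (c⁷) is 8 (smallest k with (c⁷)ᵏ = e), so (c⁷)⁻¹ = (c⁷)⁷ = c.
Check: (c⁷) · c → (c⁷) · c = e, giving e as required.

Answer: c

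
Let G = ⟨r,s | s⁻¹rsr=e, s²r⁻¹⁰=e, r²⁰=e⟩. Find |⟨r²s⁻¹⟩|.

|⟨r²s⁻¹⟩| equals the order of r²s⁻¹. Compute successive powers until reaching e:
  (r²s⁻¹)¹ = r²s⁻¹, (r²s⁻¹)² = r¹⁰, (r²s⁻¹)³ = r²s, (r²s⁻¹)⁴ = e.
The smallest positive k with (r²s⁻¹)ᵏ = e is 4, so |⟨r²s⁻¹⟩| = 4.

Answer: 4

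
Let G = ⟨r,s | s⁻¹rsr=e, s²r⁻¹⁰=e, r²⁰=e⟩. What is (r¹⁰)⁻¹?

The order of (r¹⁰) is 2 (smallest k with (r¹⁰)ᵏ = e), so (r¹⁰)⁻¹ = (r¹⁰)¹ = r¹⁰.
Check: (r¹⁰) · (r¹⁰) → (r¹⁰) · r¹⁰ = e, giving e as required.

Answer: r¹⁰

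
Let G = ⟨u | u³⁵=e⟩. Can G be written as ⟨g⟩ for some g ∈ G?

|G| = 35. The element u has order 35 (its powers give 35 distinct elements), so ⟨u⟩ = G and G is cyclic.

Answer: Yes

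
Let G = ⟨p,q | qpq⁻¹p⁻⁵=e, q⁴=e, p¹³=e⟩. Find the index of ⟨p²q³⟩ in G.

First find ord(p²q³) by computing successive powers:
  (p²q³)¹ = p²q³, (p²q³)² = p⁵q², (p²q³)³ = p³q, (p²q³)⁴ = e.
So |⟨p²q³⟩| = ord(p²q³) = 4. With |G| = 52, by Lagrange [G : ⟨p²q³⟩] = 52/4 = 13.

Answer: 13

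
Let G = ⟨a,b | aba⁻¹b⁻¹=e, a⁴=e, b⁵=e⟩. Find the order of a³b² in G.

Compute successive powers until reaching e:
  (a³b²)¹ = a³b², (a³b²)² = a²b⁴, (a³b²)³ = ab, (a³b²)⁴ = b³, (a³b²)⁵ = a³, (a³b²)⁶ = a²b², (a³b²)⁷ = ab⁴, (a³b²)⁸ = b, (a³b²)⁹ = a³b³, (a³b²)¹⁰ = a², (a³b²)¹¹ = ab², (a³b²)¹² = b⁴, (a³b²)¹³ = a³b, (a³b²)¹⁴ = a²b³, (a³b²)¹⁵ = a, (a³b²)¹⁶ = b², (a³b²)¹⁷ = a³b⁴, (a³b²)¹⁸ = a²b, (a³b²)¹⁹ = ab³, (a³b²)²⁰ = e.
The smallest positive k with (a³b²)ᵏ = e is 20.

Answer: 20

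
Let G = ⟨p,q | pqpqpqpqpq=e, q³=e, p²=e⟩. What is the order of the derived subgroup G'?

G' = [G, G] is generated by all commutators. The generator-pair commutators are: [p, q] = pqpq².
The subgroup they normally generate is {e, p, q, q², pq, pqp, pqpq, pqpqp, q²pq²p, q²pq², q²p, pq², qp, qpq, qpqp, pq²pq²p, pq²pq², pq²p, q²pq, q²pqp, q²pqpq, qpq²pq², qpq²p, qpq², pqpq², pq²pq, pq²pqp, pq²pqpq, pqpq²pq², pqpq²p, q²pq²pq, pqpq²pq, pqpq²pqp, pqpq²pqpq, q²pq²pqpq², q²pq²pqp, q²pq²pqpq, q²pqpq²pq², q²pqpq²p, q²pqpq², qpqpq², qpq²pq, qpq²pqp, qpq²pqpq, qpqpq²pq², qpqpq²p, qpqpq²pq, pq²pqpq²pq², pq²pqpq²p, pq²pqpq², q²pqpq²pq, q²pqpq²pqp, qpq²pqpq²p, qpq²pqpq², pq²pqpq²pq, pq²pqpq²pqp, pqpq²pqpq²p, pqpq²pqpq², pqpq²pqpq²pq, qpq²pqpq²pq}, of order 60.
Check: |G/G'| = 60/60 = 1 is the order of the abelianisation.

Answer: 60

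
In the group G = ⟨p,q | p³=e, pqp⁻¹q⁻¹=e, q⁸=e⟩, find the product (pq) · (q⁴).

Compute (pq) · (q⁴) by multiplying left to right and reducing via the relations at each step:
  (pq) · q⁴ = pq⁵

Answer: pq⁵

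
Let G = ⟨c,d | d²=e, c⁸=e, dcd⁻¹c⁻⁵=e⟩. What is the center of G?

An element z ∈ Z(G) iff z commutes with every generator.
For example c² is central: (c²)·c = c³ = c·(c²); (c²)·d = c²d = d·(c²).
Whereas c ∉ Z(G) since c·d = cd ≠ c⁵d = d·c.
Checking each of the 16 elements this way gives Z(G) = {e, c², c⁴, c⁶}, of order 4.

Answer: {e, c², c⁴, c⁶}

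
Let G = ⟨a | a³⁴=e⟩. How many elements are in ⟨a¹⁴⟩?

|⟨a¹⁴⟩| equals the order of a¹⁴. Compute successive powers until reaching e:
  (a¹⁴)¹ = a¹⁴, (a¹⁴)² = a²⁸, (a¹⁴)³ = a⁸, (a¹⁴)⁴ = a²², (a¹⁴)⁵ = a², (a¹⁴)⁶ = a¹⁶, (a¹⁴)⁷ = a³⁰, (a¹⁴)⁸ = a¹⁰, (a¹⁴)⁹ = a²⁴, (a¹⁴)¹⁰ = a⁴, (a¹⁴)¹¹ = a¹⁸, (a¹⁴)¹² = a³², (a¹⁴)¹³ = a¹², (a¹⁴)¹⁴ = a²⁶, (a¹⁴)¹⁵ = a⁶, (a¹⁴)¹⁶ = a²⁰, (a¹⁴)¹⁷ = e.
The smallest positive k with (a¹⁴)ᵏ = e is 17, so |⟨a¹⁴⟩| = 17.

Answer: 17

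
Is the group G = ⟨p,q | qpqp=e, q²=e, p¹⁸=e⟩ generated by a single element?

Every cyclic group is abelian. But p·q = pq while q·p = p¹⁷q, so p·q ≠ q·p and G is not abelian. Hence G is not cyclic.

Answer: No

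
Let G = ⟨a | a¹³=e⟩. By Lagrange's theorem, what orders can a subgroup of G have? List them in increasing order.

|G| = 13 = 13. By Lagrange's theorem the order of any subgroup divides 13; the divisors of 13 are 1, 13.

Answer: 1, 13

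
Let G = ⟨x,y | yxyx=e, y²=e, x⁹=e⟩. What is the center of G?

An element z ∈ Z(G) iff z commutes with every generator.
For example e is central: e·x = x = x·e; e·y = y = y·e.
Whereas x ∉ Z(G) since x·y = xy ≠ x⁸y = y·x.
Checking each of the 18 elements this way gives Z(G) = {e}, of order 1.

Answer: {e}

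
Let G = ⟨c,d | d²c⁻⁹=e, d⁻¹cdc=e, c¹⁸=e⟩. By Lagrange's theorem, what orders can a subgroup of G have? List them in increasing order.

|G| = 36 = 2² · 3². By Lagrange's theorem the order of any subgroup divides 36; the divisors of 36 are 1, 2, 3, 4, 6, 9, 12, 18, 36.

Answer: 1, 2, 3, 4, 6, 9, 12, 18, 36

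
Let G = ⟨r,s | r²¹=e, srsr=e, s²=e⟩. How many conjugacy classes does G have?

The conjugacy classes (representative and size) are:
  [e] (size 1), [r²⁰] (size 2), [r²] (size 2), [r³] (size 2), [r¹⁷] (size 2), [r⁵] (size 2), [r⁶] (size 2), [r⁷] (size 2), [r⁸] (size 2), [r⁹] (size 2), [r¹⁰] (size 2), [s] (size 21).
Class equation: 1 + 2 + 2 + 2 + 2 + 2 + 2 + 2 + 2 + 2 + 2 + 21 = 42 = |G|. So G has 12 conjugacy classes.

Answer: 12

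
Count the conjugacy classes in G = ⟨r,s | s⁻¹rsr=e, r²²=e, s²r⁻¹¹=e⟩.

The conjugacy classes (representative and size) are:
  [e] (size 1), [r²¹] (size 2), [r²] (size 2), [r³] (size 2), [r¹⁸] (size 2), [r¹⁷] (size 2), [r⁶] (size 2), [r⁷] (size 2), [r⁸] (size 2), [r¹³] (size 2), [r¹²] (size 2), [r¹¹] (size 1), [r¹⁰s] (size 11), [r⁷s] (size 11).
Class equation: 1 + 2 + 2 + 2 + 2 + 2 + 2 + 2 + 2 + 2 + 2 + 1 + 11 + 11 = 44 = |G|. So G has 14 conjugacy classes.

Answer: 14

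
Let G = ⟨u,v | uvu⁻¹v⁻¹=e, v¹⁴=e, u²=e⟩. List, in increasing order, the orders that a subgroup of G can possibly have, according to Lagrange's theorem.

|G| = 28 = 2² · 7. By Lagrange's theorem the order of any subgroup divides 28; the divisors of 28 are 1, 2, 4, 7, 14, 28.

Answer: 1, 2, 4, 7, 14, 28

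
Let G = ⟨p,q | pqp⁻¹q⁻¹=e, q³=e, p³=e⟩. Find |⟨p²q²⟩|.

|⟨p²q²⟩| equals the order of p²q². Compute successive powers until reaching e:
  (p²q²)¹ = p²q², (p²q²)² = pq, (p²q²)³ = e.
The smallest positive k with (p²q²)ᵏ = e is 3, so |⟨p²q²⟩| = 3.

Answer: 3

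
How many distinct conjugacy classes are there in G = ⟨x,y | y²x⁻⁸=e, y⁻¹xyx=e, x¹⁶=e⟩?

The conjugacy classes (representative and size) are:
  [e] (size 1), [x] (size 2), [x¹⁴] (size 2), [x³] (size 2), [x¹²] (size 2), [x⁵] (size 2), [x¹⁰] (size 2), [x⁷] (size 2), [x⁸] (size 1), [x⁶y] (size 8), [x³y⁻¹] (size 8).
Class equation: 1 + 2 + 2 + 2 + 2 + 2 + 2 + 2 + 1 + 8 + 8 = 32 = |G|. So G has 11 conjugacy classes.

Answer: 11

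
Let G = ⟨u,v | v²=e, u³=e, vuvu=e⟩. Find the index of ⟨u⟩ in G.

First find ord(u) by computing successive powers:
  u¹ = u, u² = u², u³ = e.
So |⟨u⟩| = ord(u) = 3. With |G| = 6, by Lagrange [G : ⟨u⟩] = 6/3 = 2.

Answer: 2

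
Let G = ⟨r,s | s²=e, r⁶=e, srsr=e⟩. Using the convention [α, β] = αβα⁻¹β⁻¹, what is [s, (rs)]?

[s, (rs)] = s·(rs)·s⁻¹·(rs)⁻¹.
  s · (rs) = r⁵
  (r⁵) · s = r⁵s
  (r⁵s) · (rs) = r⁴

Answer: r⁴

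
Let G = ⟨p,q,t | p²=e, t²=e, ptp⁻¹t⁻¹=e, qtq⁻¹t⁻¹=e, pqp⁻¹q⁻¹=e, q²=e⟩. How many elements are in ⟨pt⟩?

|⟨pt⟩| equals the order of pt. Compute successive powers until reaching e:
  (pt)¹ = pt, (pt)² = e.
The smallest positive k with (pt)ᵏ = e is 2, so |⟨pt⟩| = 2.

Answer: 2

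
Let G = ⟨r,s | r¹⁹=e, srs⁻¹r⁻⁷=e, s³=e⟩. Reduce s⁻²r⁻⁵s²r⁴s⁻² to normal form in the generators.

Multiply left to right, reducing at each step:
  s · r⁻⁵ = r³s
  (r³s) · s² = r³
  (r³) · r⁴ = r⁷
  (r⁷) · s⁻² = r⁷s

Answer: r⁷s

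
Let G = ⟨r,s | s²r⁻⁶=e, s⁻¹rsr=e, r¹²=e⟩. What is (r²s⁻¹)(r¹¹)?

Compute (r²s⁻¹) · (r¹¹) by multiplying left to right and reducing via the relations at each step:
  (r²s⁻¹) · r¹¹ = r³s⁻¹

Answer: r³s⁻¹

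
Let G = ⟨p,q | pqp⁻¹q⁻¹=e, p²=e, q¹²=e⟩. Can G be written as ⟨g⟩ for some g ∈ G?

|G| = 24, but the maximum element order in G is 12 < 24. No single element generates all of G, so G is not cyclic.

Answer: No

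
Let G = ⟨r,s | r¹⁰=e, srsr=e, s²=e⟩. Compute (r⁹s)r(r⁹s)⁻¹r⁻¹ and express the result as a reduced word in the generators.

[(r⁹s), r] = (r⁹s)·r·(r⁹s)⁻¹·r⁻¹.
  (r⁹s) · r = r⁸s
  (r⁸s) · (r⁹s) = r⁹
  (r⁹) · (r⁹) = r⁸

Answer: r⁸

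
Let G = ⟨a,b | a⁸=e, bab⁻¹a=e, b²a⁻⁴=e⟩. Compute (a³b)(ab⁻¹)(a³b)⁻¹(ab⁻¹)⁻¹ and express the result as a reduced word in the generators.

[(a³b), (ab⁻¹)] = (a³b)·(ab⁻¹)·(a³b)⁻¹·(ab⁻¹)⁻¹.
  (a³b) · (ab⁻¹) = a²
  (a²) · (a³b⁻¹) = ab
  (ab) · (ab) = a⁴

Answer: a⁴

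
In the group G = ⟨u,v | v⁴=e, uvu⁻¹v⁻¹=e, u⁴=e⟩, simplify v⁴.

Compute successive powers of v, reducing at each step:
  v²: v · v = v²
  v³: (v²) · v = v³
  v⁴: (v³) · v = e

Answer: e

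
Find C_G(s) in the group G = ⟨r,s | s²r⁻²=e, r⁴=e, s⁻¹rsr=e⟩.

⟨s⟩ ⊆ C_G(s) since powers of s commute with s; so |C_G(s)| ≥ |⟨s⟩| = 4.
By orbit–stabilizer, |C_G(s)| = |G| / |conj. class of s| = 8 / 2 = 4.
The 4 elements commuting with s are {e, r², s, s⁻¹}.

Answer: {e, r², s, s⁻¹}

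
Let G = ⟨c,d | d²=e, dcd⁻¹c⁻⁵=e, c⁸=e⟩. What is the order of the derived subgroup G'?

G' = [G, G] is generated by all commutators. The generator-pair commutators are: [c, d] = c⁴.
The subgroup they normally generate is {e, c⁴}, of order 2.
Check: |G/G'| = 16/2 = 8 is the order of the abelianisation.

Answer: 2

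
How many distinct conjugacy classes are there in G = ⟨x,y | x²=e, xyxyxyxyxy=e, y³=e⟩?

The conjugacy classes (representative and size) are:
  [e] (size 1), [xyxy²xyxy²x] (size 15), [yxyxy²x] (size 20), [xy²xy²x] (size 12), [y²xyxy²] (size 12).
Class equation: 1 + 15 + 20 + 12 + 12 = 60 = |G|. So G has 5 conjugacy classes.

Answer: 5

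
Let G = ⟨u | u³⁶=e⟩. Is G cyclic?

|G| = 36. The element u has order 36 (its powers give 36 distinct elements), so ⟨u⟩ = G and G is cyclic.

Answer: Yes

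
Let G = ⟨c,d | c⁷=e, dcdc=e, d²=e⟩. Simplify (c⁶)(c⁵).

Compute (c⁶) · (c⁵) by multiplying left to right and reducing via the relations at each step:
  (c⁶) · c⁵ = c⁴

Answer: c⁴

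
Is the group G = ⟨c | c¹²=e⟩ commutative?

G has a single generator, so G is cyclic and hence abelian.

Answer: Yes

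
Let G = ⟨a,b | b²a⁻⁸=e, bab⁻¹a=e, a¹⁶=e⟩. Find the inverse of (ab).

The order of (ab) is 4 (smallest k with (ab)ᵏ = e), so (ab)⁻¹ = (ab)³ = ab⁻¹.
Check: (ab) · (ab⁻¹) → (ab) · a = b;   b · b⁻¹ = e, giving e as required.

Answer: ab⁻¹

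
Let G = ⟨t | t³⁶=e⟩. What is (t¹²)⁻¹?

The order of (t¹²) is 3 (smallest k with (t¹²)ᵏ = e), so (t¹²)⁻¹ = (t¹²)² = t²⁴.
Check: (t¹²) · (t²⁴) → (t¹²) · t²⁴ = e, giving e as required.

Answer: t²⁴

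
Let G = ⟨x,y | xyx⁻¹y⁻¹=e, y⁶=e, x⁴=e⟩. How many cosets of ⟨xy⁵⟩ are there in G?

First find ord(xy⁵) by computing successive powers:
  (xy⁵)¹ = xy⁵, (xy⁵)² = x²y⁴, (xy⁵)³ = x³y³, (xy⁵)⁴ = y², (xy⁵)⁵ = xy, (xy⁵)⁶ = x², (xy⁵)⁷ = x³y⁵, (xy⁵)⁸ = y⁴, (xy⁵)⁹ = xy³, (xy⁵)¹⁰ = x²y², (xy⁵)¹¹ = x³y, (xy⁵)¹² = e.
So |⟨xy⁵⟩| = ord(xy⁵) = 12. With |G| = 24, by Lagrange [G : ⟨xy⁵⟩] = 24/12 = 2.

Answer: 2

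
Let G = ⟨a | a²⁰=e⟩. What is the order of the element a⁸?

Compute successive powers until reaching e:
  (a⁸)¹ = a⁸, (a⁸)² = a¹⁶, (a⁸)³ = a⁴, (a⁸)⁴ = a¹², (a⁸)⁵ = e.
The smallest positive k with (a⁸)ᵏ = e is 5.

Answer: 5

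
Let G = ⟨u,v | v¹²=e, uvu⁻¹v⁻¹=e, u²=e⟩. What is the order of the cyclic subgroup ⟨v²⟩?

|⟨v²⟩| equals the order of v². Compute successive powers until reaching e:
  (v²)¹ = v², (v²)² = v⁴, (v²)³ = v⁶, (v²)⁴ = v⁸, (v²)⁵ = v¹⁰, (v²)⁶ = e.
The smallest positive k with (v²)ᵏ = e is 6, so |⟨v²⟩| = 6.

Answer: 6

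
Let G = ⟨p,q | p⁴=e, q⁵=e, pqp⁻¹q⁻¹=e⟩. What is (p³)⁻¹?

The order of (p³) is 4 (smallest k with (p³)ᵏ = e), so (p³)⁻¹ = (p³)³ = p.
Check: (p³) · p → (p³) · p = e, giving e as required.

Answer: p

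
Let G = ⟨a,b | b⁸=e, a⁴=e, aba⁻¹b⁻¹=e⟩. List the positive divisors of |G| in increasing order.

|G| = 32 = 2⁵. By Lagrange's theorem the order of any subgroup divides 32; the divisors of 32 are 1, 2, 4, 8, 16, 32.

Answer: 1, 2, 4, 8, 16, 32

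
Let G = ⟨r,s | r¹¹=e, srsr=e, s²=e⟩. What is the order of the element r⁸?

Compute successive powers until reaching e:
  (r⁸)¹ = r⁸, (r⁸)² = r⁵, (r⁸)³ = r², (r⁸)⁴ = r¹⁰, (r⁸)⁵ = r⁷, (r⁸)⁶ = r⁴, (r⁸)⁷ = r, (r⁸)⁸ = r⁹, (r⁸)⁹ = r⁶, (r⁸)¹⁰ = r³, (r⁸)¹¹ = e.
The smallest positive k with (r⁸)ᵏ = e is 11.

Answer: 11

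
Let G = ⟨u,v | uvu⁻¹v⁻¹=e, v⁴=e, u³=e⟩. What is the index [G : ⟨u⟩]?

First find ord(u) by computing successive powers:
  u¹ = u, u² = u², u³ = e.
So |⟨u⟩| = ord(u) = 3. With |G| = 12, by Lagrange [G : ⟨u⟩] = 12/3 = 4.

Answer: 4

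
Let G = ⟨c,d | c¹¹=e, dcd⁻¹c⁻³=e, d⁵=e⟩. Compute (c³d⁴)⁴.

Compute successive powers of (c³d⁴), reducing at each step:
  (c³d⁴)²: (c³d⁴) · c³ = c⁴d⁴;   (c⁴d⁴) · d⁴ = c⁴d³
  (c³d⁴)³: (c⁴d³) · c³ = c⁸d³;   (c⁸d³) · d⁴ = c⁸d²
  (c³d⁴)⁴: (c⁸d²) · c³ = c²d²;   (c²d²) · d⁴ = c²d

Answer: c²d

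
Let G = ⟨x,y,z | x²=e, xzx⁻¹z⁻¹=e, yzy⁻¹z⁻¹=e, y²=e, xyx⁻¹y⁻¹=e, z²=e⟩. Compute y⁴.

Compute successive powers of y, reducing at each step:
  y²: y · y = e
  y³: e · y = y
  y⁴: y · y = e

Answer: e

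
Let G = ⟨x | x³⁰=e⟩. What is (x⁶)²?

Compute successive powers of (x⁶), reducing at each step:
  (x⁶)²: (x⁶) · x⁶ = x¹²

Answer: x¹²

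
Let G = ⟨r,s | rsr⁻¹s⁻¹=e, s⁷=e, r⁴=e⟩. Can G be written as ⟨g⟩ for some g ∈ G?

|G| = 28. The element rs has order 28 (its powers give 28 distinct elements), so ⟨rs⟩ = G and G is cyclic.

Answer: Yes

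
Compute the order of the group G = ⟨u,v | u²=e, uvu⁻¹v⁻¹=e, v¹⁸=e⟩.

Enumerate words in the generators, reducing via the relations: the distinct elements are
  {e, u, v, uv, v², v³, v⁴, v⁵, v⁶, v⁷, v⁸, v⁹, uv², uv³, uv⁴, uv⁵, uv⁶, uv⁷, uv⁸, uv⁹, v¹², v¹³, v¹¹, v¹⁰, v¹⁴, v¹⁵, v¹⁶, v¹⁷, uv¹², uv¹³, uv¹¹, uv¹⁰, uv¹⁴, uv¹⁵, uv¹⁶, uv¹⁷}.
No further products give new elements, so |G| = 36.

Answer: 36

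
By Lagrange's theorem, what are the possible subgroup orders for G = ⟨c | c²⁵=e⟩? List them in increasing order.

|G| = 25 = 5². By Lagrange's theorem the order of any subgroup divides 25; the divisors of 25 are 1, 5, 25.

Answer: 1, 5, 25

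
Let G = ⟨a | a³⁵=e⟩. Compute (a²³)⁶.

Compute successive powers of (a²³), reducing at each step:
  (a²³)²: (a²³) · a²³ = a¹¹
  (a²³)³: (a¹¹) · a²³ = a³⁴
  (a²³)⁴: (a³⁴) · a²³ = a²²
  (a²³)⁵: (a²²) · a²³ = a¹⁰
  (a²³)⁶: (a¹⁰) · a²³ = a³³

Answer: a³³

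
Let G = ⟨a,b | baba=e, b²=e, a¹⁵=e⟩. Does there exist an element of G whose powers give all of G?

Every cyclic group is abelian. But a·b = ab while b·a = a¹⁴b, so a·b ≠ b·a and G is not abelian. Hence G is not cyclic.

Answer: No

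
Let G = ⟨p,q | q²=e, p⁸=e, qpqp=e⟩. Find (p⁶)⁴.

Compute successive powers of (p⁶), reducing at each step:
  (p⁶)²: (p⁶) · p⁶ = p⁴
  (p⁶)³: (p⁴) · p⁶ = p²
  (p⁶)⁴: (p²) · p⁶ = e

Answer: e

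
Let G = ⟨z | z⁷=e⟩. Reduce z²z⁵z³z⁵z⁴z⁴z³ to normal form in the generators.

Multiply left to right, reducing at each step:
  (z²) · z⁵ = e
  e · z³ = z³
  (z³) · z⁵ = z
  z · z⁴ = z⁵
  (z⁵) · z⁴ = z²
  (z²) · z³ = z⁵

Answer: z⁵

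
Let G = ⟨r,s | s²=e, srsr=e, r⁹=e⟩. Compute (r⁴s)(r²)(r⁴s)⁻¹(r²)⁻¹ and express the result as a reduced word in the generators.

[(r⁴s), (r²)] = (r⁴s)·(r²)·(r⁴s)⁻¹·(r²)⁻¹.
  (r⁴s) · (r²) = r²s
  (r²s) · (r⁴s) = r⁷
  (r⁷) · (r⁷) = r⁵

Answer: r⁵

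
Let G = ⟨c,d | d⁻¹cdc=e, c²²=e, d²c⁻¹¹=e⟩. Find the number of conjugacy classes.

The conjugacy classes (representative and size) are:
  [e] (size 1), [c²¹] (size 2), [c²] (size 2), [c³] (size 2), [c¹⁸] (size 2), [c¹⁷] (size 2), [c⁶] (size 2), [c⁷] (size 2), [c⁸] (size 2), [c¹³] (size 2), [c¹²] (size 2), [c¹¹] (size 1), [c¹⁰d] (size 11), [c⁷d] (size 11).
Class equation: 1 + 2 + 2 + 2 + 2 + 2 + 2 + 2 + 2 + 2 + 2 + 1 + 11 + 11 = 44 = |G|. So G has 14 conjugacy classes.

Answer: 14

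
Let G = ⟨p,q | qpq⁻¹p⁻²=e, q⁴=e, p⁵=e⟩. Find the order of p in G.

Compute successive powers until reaching e:
  p¹ = p, p² = p², p³ = p³, p⁴ = p⁴, p⁵ = e.
The smallest positive k with pᵏ = e is 5.

Answer: 5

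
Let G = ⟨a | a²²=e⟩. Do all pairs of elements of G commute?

G has a single generator, so G is cyclic and hence abelian.

Answer: Yes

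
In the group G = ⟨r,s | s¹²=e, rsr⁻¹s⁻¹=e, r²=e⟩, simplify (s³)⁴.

Compute successive powers of (s³), reducing at each step:
  (s³)²: (s³) · s³ = s⁶
  (s³)³: (s⁶) · s³ = s⁹
  (s³)⁴: (s⁹) · s³ = e

Answer: e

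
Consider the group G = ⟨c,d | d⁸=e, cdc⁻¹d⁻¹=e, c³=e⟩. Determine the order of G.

Enumerate words in the generators, reducing via the relations: the distinct elements are
  {c, d, e, cd, c², d², d³, d⁴, d⁵, d⁶, d⁷, cd², cd³, cd⁴, cd⁵, cd⁶, cd⁷, c²d, c²d², c²d³, c²d⁴, c²d⁵, c²d⁶, c²d⁷}.
No further products give new elements, so |G| = 24.

Answer: 24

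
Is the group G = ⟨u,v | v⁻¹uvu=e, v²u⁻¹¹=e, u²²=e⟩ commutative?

u·v = uv but v·u = u¹⁰v⁻¹, so u·v ≠ v·u and G is not abelian.

Answer: No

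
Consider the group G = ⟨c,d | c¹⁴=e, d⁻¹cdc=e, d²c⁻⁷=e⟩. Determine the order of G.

Enumerate words in the generators, reducing via the relations: the distinct elements are
  {c, d, e, cd, c², c³, c⁴, c⁵, c⁶, c⁷, c⁸, c⁹, c²d, c³d, c¹², c¹³, c¹¹, c¹⁰, c⁴d, c⁵d, c⁶d, d⁻¹, cd⁻¹, c²d⁻¹, c³d⁻¹, c⁴d⁻¹, c⁵d⁻¹, c⁶d⁻¹}.
No further products give new elements, so |G| = 28.

Answer: 28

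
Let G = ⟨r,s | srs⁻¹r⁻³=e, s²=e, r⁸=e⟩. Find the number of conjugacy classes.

The conjugacy classes (representative and size) are:
  [e] (size 1), [r³] (size 2), [r²] (size 2), [r⁴] (size 1), [r⁵] (size 2), [r⁴s] (size 4), [rs] (size 4).
Class equation: 1 + 2 + 2 + 1 + 2 + 4 + 4 = 16 = |G|. So G has 7 conjugacy classes.

Answer: 7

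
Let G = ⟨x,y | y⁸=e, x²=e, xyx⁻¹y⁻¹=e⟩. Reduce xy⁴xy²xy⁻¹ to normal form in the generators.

Multiply left to right, reducing at each step:
  x · y⁴ = xy⁴
  (xy⁴) · x = y⁴
  (y⁴) · y² = y⁶
  (y⁶) · x = xy⁶
  (xy⁶) · y⁻¹ = xy⁵

Answer: xy⁵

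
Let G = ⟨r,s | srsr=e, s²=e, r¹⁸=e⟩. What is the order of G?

Enumerate words in the generators, reducing via the relations: the distinct elements are
  {e, r, s, rs, r², r³, r⁴, r⁵, r⁶, r⁷, r⁸, r⁹, r²s, r³s, r¹², r¹³, r¹¹, r¹⁰, r¹⁴, r¹⁵, r¹⁶, r¹⁷, r⁴s, r⁵s, r⁶s, r⁷s, r⁸s, r⁹s, r¹²s, r¹³s, r¹¹s, r¹⁰s, r¹⁴s, r¹⁵s, r¹⁶s, r¹⁷s}.
No further products give new elements, so |G| = 36.

Answer: 36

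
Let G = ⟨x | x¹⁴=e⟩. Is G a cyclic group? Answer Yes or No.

|G| = 14. The element x has order 14 (its powers give 14 distinct elements), so ⟨x⟩ = G and G is cyclic.

Answer: Yes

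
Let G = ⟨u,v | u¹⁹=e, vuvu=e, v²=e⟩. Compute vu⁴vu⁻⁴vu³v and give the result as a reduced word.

Multiply left to right, reducing at each step:
  v · u⁴ = u¹⁵v
  (u¹⁵v) · v = u¹⁵
  (u¹⁵) · u⁻⁴ = u¹¹
  (u¹¹) · v = u¹¹v
  (u¹¹v) · u³ = u⁸v
  (u⁸v) · v = u⁸

Answer: u⁸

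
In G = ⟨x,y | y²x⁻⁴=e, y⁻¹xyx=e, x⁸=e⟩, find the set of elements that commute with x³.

⟨x³⟩ ⊆ C_G(x³) since powers of x³ commute with x³; so |C_G(x³)| ≥ |⟨x³⟩| = 8.
By orbit–stabilizer, |C_G(x³)| = |G| / |conj. class of x³| = 16 / 2 = 8.
The 8 elements commuting with x³ are {e, x, x², x³, x⁴, x⁵, x⁶, x⁷}.

Answer: {e, x, x², x³, x⁴, x⁵, x⁶, x⁷}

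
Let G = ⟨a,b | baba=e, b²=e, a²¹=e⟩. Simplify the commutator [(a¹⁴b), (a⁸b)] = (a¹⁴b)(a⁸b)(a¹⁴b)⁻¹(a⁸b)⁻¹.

[(a¹⁴b), (a⁸b)] = (a¹⁴b)·(a⁸b)·(a¹⁴b)⁻¹·(a⁸b)⁻¹.
  (a¹⁴b) · (a⁸b) = a⁶
  (a⁶) · (a¹⁴b) = a²⁰b
  (a²⁰b) · (a⁸b) = a¹²

Answer: a¹²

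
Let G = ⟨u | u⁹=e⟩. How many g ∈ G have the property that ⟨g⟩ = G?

G is cyclic of order 9. An element generates G iff its order is 9, and a cyclic group of order 9 has exactly φ(9) = 6 such elements.

Answer: 6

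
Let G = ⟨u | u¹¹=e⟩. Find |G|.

G is generated by a single element, so G is cyclic. The relator gives u¹¹ = e and no smaller power is forced to be e, so the 11 powers {e, u, u², u³, u⁴, u⁵, u⁶, u⁷, u⁸, u⁹, u¹⁰} are distinct. Hence |G| = 11.

Answer: 11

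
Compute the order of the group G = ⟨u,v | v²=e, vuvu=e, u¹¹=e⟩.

Enumerate words in the generators, reducing via the relations: the distinct elements are
  {e, u, v, uv, u², u³, u⁴, u⁵, u⁶, u⁷, u⁸, u⁹, u²v, u³v, u¹⁰, u⁴v, u⁵v, u⁶v, u⁷v, u⁸v, u⁹v, u¹⁰v}.
No further products give new elements, so |G| = 22.

Answer: 22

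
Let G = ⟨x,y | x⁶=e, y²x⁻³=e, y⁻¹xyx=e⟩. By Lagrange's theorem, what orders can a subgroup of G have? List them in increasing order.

|G| = 12 = 2² · 3. By Lagrange's theorem the order of any subgroup divides 12; the divisors of 12 are 1, 2, 3, 4, 6, 12.

Answer: 1, 2, 3, 4, 6, 12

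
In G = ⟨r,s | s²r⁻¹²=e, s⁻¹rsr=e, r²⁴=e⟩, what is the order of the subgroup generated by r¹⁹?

|⟨r¹⁹⟩| equals the order of r¹⁹. Compute successive powers until reaching e:
  (r¹⁹)¹ = r¹⁹, (r¹⁹)² = r¹⁴, (r¹⁹)³ = r⁹, (r¹⁹)⁴ = r⁴, (r¹⁹)⁵ = r²³, (r¹⁹)⁶ = r¹⁸, (r¹⁹)⁷ = r¹³, (r¹⁹)⁸ = r⁸, (r¹⁹)⁹ = r³, (r¹⁹)¹⁰ = r²², (r¹⁹)¹¹ = r¹⁷, (r¹⁹)¹² = r¹², (r¹⁹)¹³ = r⁷, (r¹⁹)¹⁴ = r², (r¹⁹)¹⁵ = r²¹, (r¹⁹)¹⁶ = r¹⁶, (r¹⁹)¹⁷ = r¹¹, (r¹⁹)¹⁸ = r⁶, (r¹⁹)¹⁹ = r, (r¹⁹)²⁰ = r²⁰, (r¹⁹)²¹ = r¹⁵, (r¹⁹)²² = r¹⁰, (r¹⁹)²³ = r⁵, (r¹⁹)²⁴ = e.
The smallest positive k with (r¹⁹)ᵏ = e is 24, so |⟨r¹⁹⟩| = 24.

Answer: 24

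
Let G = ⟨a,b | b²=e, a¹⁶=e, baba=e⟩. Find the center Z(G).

An element z ∈ Z(G) iff z commutes with every generator.
For example a⁸ is central: (a⁸)·a = a⁹ = a·(a⁸); (a⁸)·b = a⁸b = b·(a⁸).
Whereas a ∉ Z(G) since a·b = ab ≠ a¹⁵b = b·a.
Checking each of the 32 elements this way gives Z(G) = {e, a⁸}, of order 2.

Answer: {e, a⁸}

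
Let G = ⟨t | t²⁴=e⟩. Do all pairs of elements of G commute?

G has a single generator, so G is cyclic and hence abelian.

Answer: Yes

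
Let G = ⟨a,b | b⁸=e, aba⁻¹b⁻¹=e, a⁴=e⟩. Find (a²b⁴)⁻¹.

The order of (a²b⁴) is 2 (smallest k with (a²b⁴)ᵏ = e), so (a²b⁴)⁻¹ = (a²b⁴)¹ = a²b⁴.
Check: (a²b⁴) · (a²b⁴) → (a²b⁴) · a² = b⁴;   (b⁴) · b⁴ = e, giving e as required.

Answer: a²b⁴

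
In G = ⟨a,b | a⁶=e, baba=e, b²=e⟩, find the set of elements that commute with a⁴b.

⟨a⁴b⟩ ⊆ C_G(a⁴b) since powers of a⁴b commute with a⁴b; so |C_G(a⁴b)| ≥ |⟨a⁴b⟩| = 2.
By orbit–stabilizer, |C_G(a⁴b)| = |G| / |conj. class of a⁴b| = 12 / 3 = 4.
The 4 elements commuting with a⁴b are {e, a³, ab, a⁴b}.

Answer: {e, a³, ab, a⁴b}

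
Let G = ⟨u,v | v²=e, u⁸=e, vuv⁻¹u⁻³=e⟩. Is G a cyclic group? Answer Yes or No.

Every cyclic group is abelian. But u·v = uv while v·u = u³v, so u·v ≠ v·u and G is not abelian. Hence G is not cyclic.

Answer: No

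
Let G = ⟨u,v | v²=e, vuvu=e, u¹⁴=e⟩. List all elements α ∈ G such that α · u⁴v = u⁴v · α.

⟨u⁴v⟩ ⊆ C_G(u⁴v) since powers of u⁴v commute with u⁴v; so |C_G(u⁴v)| ≥ |⟨u⁴v⟩| = 2.
By orbit–stabilizer, |C_G(u⁴v)| = |G| / |conj. class of u⁴v| = 28 / 7 = 4.
The 4 elements commuting with u⁴v are {e, u⁷, u⁴v, u¹¹v}.

Answer: {e, u⁷, u⁴v, u¹¹v}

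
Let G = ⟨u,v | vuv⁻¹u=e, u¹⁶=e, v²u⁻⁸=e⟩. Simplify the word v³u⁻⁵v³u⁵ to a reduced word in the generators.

Multiply left to right, reducing at each step:
  (v⁻¹) · u⁻⁵ = u⁵v⁻¹
  (u⁵v⁻¹) · v³ = u¹³
  (u¹³) · u⁵ = u²

Answer: u²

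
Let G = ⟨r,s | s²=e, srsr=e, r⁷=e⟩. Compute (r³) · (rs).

Compute (r³) · (rs) by multiplying left to right and reducing via the relations at each step:
  (r³) · r = r⁴
  (r⁴) · s = r⁴s

Answer: r⁴s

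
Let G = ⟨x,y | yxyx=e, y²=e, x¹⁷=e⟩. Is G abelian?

x·y = xy but y·x = x¹⁶y, so x·y ≠ y·x and G is not abelian.

Answer: No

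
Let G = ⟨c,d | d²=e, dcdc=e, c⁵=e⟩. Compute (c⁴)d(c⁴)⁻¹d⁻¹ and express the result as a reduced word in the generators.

[(c⁴), d] = (c⁴)·d·(c⁴)⁻¹·d⁻¹.
  (c⁴) · d = c⁴d
  (c⁴d) · c = c³d
  (c³d) · d = c³

Answer: c³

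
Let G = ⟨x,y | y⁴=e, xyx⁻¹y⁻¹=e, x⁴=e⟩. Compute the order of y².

Compute successive powers until reaching e:
  (y²)¹ = y², (y²)² = e.
The smallest positive k with (y²)ᵏ = e is 2.

Answer: 2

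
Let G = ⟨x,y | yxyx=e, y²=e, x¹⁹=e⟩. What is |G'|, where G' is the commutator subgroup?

G' = [G, G] is generated by all commutators. The generator-pair commutators are: [x, y] = x².
The subgroup they normally generate is {e, x, x², x³, x⁴, x⁵, x⁶, x⁷, x⁸, x⁹, x¹⁰, x¹¹, x¹², x¹³, x¹⁴, x¹⁵, x¹⁶, x¹⁷, x¹⁸}, of order 19.
Check: |G/G'| = 38/19 = 2 is the order of the abelianisation.

Answer: 19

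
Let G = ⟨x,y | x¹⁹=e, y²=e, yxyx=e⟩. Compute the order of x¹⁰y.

Compute successive powers until reaching e:
  (x¹⁰y)¹ = x¹⁰y, (x¹⁰y)² = e.
The smallest positive k with (x¹⁰y)ᵏ = e is 2.

Answer: 2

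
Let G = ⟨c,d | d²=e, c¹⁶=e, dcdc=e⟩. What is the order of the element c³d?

Compute successive powers until reaching e:
  (c³d)¹ = c³d, (c³d)² = e.
The smallest positive k with (c³d)ᵏ = e is 2.

Answer: 2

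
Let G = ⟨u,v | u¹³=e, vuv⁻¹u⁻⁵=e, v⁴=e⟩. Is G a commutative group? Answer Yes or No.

u·v = uv but v·u = u⁵v, so u·v ≠ v·u and G is not abelian.

Answer: No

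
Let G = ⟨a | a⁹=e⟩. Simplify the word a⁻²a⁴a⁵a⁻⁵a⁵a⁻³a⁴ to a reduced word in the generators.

Multiply left to right, reducing at each step:
  (a⁷) · a⁴ = a²
  (a²) · a⁵ = a⁷
  (a⁷) · a⁻⁵ = a²
  (a²) · a⁵ = a⁷
  (a⁷) · a⁻³ = a⁴
  (a⁴) · a⁴ = a⁸

Answer: a⁸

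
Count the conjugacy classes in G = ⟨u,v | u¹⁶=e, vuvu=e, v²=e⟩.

The conjugacy classes (representative and size) are:
  [e] (size 1), [u¹⁵] (size 2), [u²] (size 2), [u³] (size 2), [u¹²] (size 2), [u⁵] (size 2), [u⁶] (size 2), [u⁷] (size 2), [u⁸] (size 1), [u²v] (size 8), [u¹⁵v] (size 8).
Class equation: 1 + 2 + 2 + 2 + 2 + 2 + 2 + 2 + 1 + 8 + 8 = 32 = |G|. So G has 11 conjugacy classes.

Answer: 11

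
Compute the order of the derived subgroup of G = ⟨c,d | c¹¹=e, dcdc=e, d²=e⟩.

G' = [G, G] is generated by all commutators. The generator-pair commutators are: [c, d] = c².
The subgroup they normally generate is {e, c, c², c³, c⁴, c⁵, c⁶, c⁷, c⁸, c⁹, c¹⁰}, of order 11.
Check: |G/G'| = 22/11 = 2 is the order of the abelianisation.

Answer: 11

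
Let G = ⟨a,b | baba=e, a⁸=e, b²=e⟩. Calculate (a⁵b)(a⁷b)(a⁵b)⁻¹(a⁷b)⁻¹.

[(a⁵b), (a⁷b)] = (a⁵b)·(a⁷b)·(a⁵b)⁻¹·(a⁷b)⁻¹.
  (a⁵b) · (a⁷b) = a⁶
  (a⁶) · (a⁵b) = a³b
  (a³b) · (a⁷b) = a⁴

Answer: a⁴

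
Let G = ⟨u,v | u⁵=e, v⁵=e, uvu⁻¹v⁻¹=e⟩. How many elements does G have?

Enumerate words in the generators, reducing via the relations: the distinct elements are
  {e, u, v, uv, u², u³, u⁴, v², v³, v⁴, uv², uv³, uv⁴, u²v, u³v, u⁴v, u²v², u²v³, u²v⁴, u³v², u³v³, u³v⁴, u⁴v², u⁴v³, u⁴v⁴}.
No further products give new elements, so |G| = 25.

Answer: 25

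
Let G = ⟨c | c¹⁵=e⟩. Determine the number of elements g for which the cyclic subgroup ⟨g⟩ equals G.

G is cyclic of order 15. An element generates G iff its order is 15, and a cyclic group of order 15 has exactly φ(15) = 8 such elements.

Answer: 8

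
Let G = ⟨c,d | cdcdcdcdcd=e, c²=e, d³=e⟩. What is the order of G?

Enumerate words in the generators, reducing via the relations: the distinct elements are
  {c, d, e, cd, dc, d², cdc, cd², dcd, d²c, cdcd, cd²c, dcdc, dcd², d²cd, cdcdc, cdcd², cd²cd, dcd²c, d²cdc, d²cd², cdcd²c, cd²cdc, cd²cd², dcdcd², dcd²cd, d²cdcd, d²cd²c, cdcd²cd, cd²cdcd, cd²cd²c, dcdcd²c, dcd²cdc, dcd²cd², d²cdcd², d²cd²cd, cdcd²cdc, cdcd²cd², cd²cdcd², dcdcd²cd, dcd²cdcd, d²cdcd²c, d²cd²cdc, cdcd²cdcd, cd²cdcd²c, dcdcd²cd², dcd²cdcd², d²cdcd²cd, d²cd²cdcd, cdcd²cdcd², cd²cdcd²cd, dcd²cdcd²c, d²cdcd²cdc, d²cdcd²cd², d²cd²cdcd², cdcd²cdcd²c, cd²cdcd²cdc, cd²cdcd²cd², dcd²cdcd²cd, cdcd²cdcd²cd}.
No further products give new elements, so |G| = 60.

Answer: 60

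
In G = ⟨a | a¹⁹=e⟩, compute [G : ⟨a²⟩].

First find ord(a²) by computing successive powers:
  (a²)¹ = a², (a²)² = a⁴, (a²)³ = a⁶, (a²)⁴ = a⁸, (a²)⁵ = a¹⁰, (a²)⁶ = a¹², (a²)⁷ = a¹⁴, (a²)⁸ = a¹⁶, (a²)⁹ = a¹⁸, (a²)¹⁰ = a, (a²)¹¹ = a³, (a²)¹² = a⁵, (a²)¹³ = a⁷, (a²)¹⁴ = a⁹, (a²)¹⁵ = a¹¹, (a²)¹⁶ = a¹³, (a²)¹⁷ = a¹⁵, (a²)¹⁸ = a¹⁷, (a²)¹⁹ = e.
So |⟨a²⟩| = ord(a²) = 19. With |G| = 19, by Lagrange [G : ⟨a²⟩] = 19/19 = 1.

Answer: 1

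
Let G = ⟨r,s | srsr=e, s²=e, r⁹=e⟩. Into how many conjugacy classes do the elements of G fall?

The conjugacy classes (representative and size) are:
  [e] (size 1), [r⁸] (size 2), [r⁷] (size 2), [r⁶] (size 2), [r⁵] (size 2), [r⁴s] (size 9).
Class equation: 1 + 2 + 2 + 2 + 2 + 9 = 18 = |G|. So G has 6 conjugacy classes.

Answer: 6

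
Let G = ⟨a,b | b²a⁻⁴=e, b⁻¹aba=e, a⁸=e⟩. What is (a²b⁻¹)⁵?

Compute successive powers of (a²b⁻¹), reducing at each step:
  (a²b⁻¹)²: (a²b⁻¹) · a² = b⁻¹;   (b⁻¹) · b⁻¹ = a⁴
  (a²b⁻¹)³: (a⁴) · a² = a⁶;   (a⁶) · b⁻¹ = a²b
  (a²b⁻¹)⁴: (a²b) · a² = b;   b · b⁻¹ = e
  (a²b⁻¹)⁵: e · a² = a²;   (a²) · b⁻¹ = a²b⁻¹

Answer: a²b⁻¹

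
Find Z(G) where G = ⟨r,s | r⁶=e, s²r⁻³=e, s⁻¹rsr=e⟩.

An element z ∈ Z(G) iff z commutes with every generator.
For example r³ is central: (r³)·r = r⁴ = r·(r³); (r³)·s = s⁻¹ = s·(r³).
Whereas r ∉ Z(G) since r·s = rs ≠ r²s⁻¹ = s·r.
Checking each of the 12 elements this way gives Z(G) = {e, r³}, of order 2.

Answer: {e, r³}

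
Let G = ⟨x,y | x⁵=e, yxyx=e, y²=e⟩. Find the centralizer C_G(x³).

⟨x³⟩ ⊆ C_G(x³) since powers of x³ commute with x³; so |C_G(x³)| ≥ |⟨x³⟩| = 5.
By orbit–stabilizer, |C_G(x³)| = |G| / |conj. class of x³| = 10 / 2 = 5.
The 5 elements commuting with x³ are {e, x, x², x³, x⁴}.

Answer: {e, x, x², x³, x⁴}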